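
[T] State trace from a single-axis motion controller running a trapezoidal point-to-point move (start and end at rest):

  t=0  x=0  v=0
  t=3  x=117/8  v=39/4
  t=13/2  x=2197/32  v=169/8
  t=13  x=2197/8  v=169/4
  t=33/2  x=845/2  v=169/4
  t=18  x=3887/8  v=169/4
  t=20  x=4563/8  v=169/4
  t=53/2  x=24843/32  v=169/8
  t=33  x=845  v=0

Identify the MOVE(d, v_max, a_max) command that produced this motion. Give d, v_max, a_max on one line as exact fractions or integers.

final state: t=33, x=845, v=0 → d = 845
a_max = (39/4−0)/(3−0) = 13/4
max v = 169/4 over t∈[13,20] → v_max = 169/4
check: 169/4·(13+7) = 845 ✓

d=845 v_max=169/4 a_max=13/4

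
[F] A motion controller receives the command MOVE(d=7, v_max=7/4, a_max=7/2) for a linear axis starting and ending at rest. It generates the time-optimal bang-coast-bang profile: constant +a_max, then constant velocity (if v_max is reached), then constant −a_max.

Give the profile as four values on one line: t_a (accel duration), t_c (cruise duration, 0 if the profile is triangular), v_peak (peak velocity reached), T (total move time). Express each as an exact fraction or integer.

t_a=1/2 t_c=7/2 v_peak=7/4 T=9/2

(v_max)²/a_max = (7/4)²/(7/2) = 7/8
7 ≥ 7/8 so v_max reached
t_a = (7/4)/(7/2) = 1/2; v_peak = 7/4
d_cruise = 7 − 7/8 = 49/8; t_c = (49/8)/(7/4) = 7/2
T = 2·1/2 + 7/2 = 9/2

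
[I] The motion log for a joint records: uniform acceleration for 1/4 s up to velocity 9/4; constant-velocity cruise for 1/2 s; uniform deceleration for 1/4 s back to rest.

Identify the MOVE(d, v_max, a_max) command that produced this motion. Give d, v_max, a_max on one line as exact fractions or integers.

a_max = (9/4)/(1/4) = 9
d_a = ½·9/4·1/4 = 9/32; d_c = 9/4·1/2 = 9/8
d = 2·9/32 + 9/8 = 27/16
t_c = 1/2 > 0 → v_max = v_peak = 9/4

d=27/16 v_max=9/4 a_max=9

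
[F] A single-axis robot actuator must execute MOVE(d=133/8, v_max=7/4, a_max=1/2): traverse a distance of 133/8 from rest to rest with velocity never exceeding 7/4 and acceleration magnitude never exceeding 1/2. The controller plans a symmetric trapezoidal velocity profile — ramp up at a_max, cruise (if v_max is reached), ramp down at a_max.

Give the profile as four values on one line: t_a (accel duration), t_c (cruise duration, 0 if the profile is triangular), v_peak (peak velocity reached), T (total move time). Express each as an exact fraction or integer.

(v_max)²/a_max = (7/4)²/(1/2) = 49/8
133/8 ≥ 49/8 → trapezoidal
t_a = (7/4)/(1/2) = 7/2; v_peak = 7/4
d_cruise = 133/8 − 49/8 = 21/2; t_c = (21/2)/(7/4) = 6
T = 2·7/2 + 6 = 13

t_a=7/2 t_c=6 v_peak=7/4 T=13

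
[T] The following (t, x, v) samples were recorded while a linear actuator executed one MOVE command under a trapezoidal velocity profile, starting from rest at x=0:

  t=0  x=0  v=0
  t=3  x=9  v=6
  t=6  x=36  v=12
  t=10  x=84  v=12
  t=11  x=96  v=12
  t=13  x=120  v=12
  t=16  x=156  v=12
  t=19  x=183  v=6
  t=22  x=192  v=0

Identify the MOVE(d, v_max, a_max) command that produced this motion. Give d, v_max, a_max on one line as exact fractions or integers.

d=192 v_max=12 a_max=2

final state: t=22, x=192, v=0 → d = 192
a_max = (6−0)/(3−0) = 2
max v = 12 over t∈[6,16] → v_max = 12
check: 12·(6+10) = 192 ✓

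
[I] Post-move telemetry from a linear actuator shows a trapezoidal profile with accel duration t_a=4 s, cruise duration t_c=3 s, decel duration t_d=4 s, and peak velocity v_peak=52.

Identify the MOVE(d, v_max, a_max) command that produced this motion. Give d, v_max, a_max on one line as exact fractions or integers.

a_max = 52/4 = 13
d_a = ½·52·4 = 104; d_c = 52·3 = 156
d = 2·104 + 156 = 364
t_c = 3 > 0 → v_max = v_peak = 52

d=364 v_max=52 a_max=13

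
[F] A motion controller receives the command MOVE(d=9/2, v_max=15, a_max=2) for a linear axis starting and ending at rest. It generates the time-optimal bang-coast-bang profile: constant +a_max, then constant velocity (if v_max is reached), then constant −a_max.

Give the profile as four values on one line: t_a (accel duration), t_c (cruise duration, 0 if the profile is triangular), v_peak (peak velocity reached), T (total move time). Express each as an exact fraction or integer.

vₘ²/aₘ = 15²/2 = 225/2
9/2 < 225/2 ⇒ no cruise
v_peak = √(9/2·2) = √9 = 3
t_a = 3/2; t_c = 0
T = 2·3/2 = 3

t_a=3/2 t_c=0 v_peak=3 T=3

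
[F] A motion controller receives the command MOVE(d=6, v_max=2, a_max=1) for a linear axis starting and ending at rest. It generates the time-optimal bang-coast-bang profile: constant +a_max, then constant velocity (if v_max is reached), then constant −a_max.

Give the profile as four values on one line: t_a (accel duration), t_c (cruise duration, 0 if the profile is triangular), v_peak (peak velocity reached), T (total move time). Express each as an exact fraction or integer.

t_a=2 t_c=1 v_peak=2 T=5

v_max²/a_max = 2²/1 = 4
6 ≥ 4 so v_max reached
t_a = 2/1 = 2; v_peak = 2
d_cruise = 6 − 4 = 2; t_c = 2/2 = 1
T = 2·2 + 1 = 5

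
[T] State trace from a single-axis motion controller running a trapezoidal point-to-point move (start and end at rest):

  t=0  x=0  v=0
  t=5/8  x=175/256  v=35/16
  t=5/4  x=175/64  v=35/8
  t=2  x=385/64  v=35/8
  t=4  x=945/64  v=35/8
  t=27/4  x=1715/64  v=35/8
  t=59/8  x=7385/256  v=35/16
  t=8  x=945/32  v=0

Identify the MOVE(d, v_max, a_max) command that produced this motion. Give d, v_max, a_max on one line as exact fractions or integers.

final state: t=8, x=945/32, v=0 → d = 945/32
a_max = (35/16−0)/(5/8−0) = 7/2
max v = 35/8 over t∈[5/4,27/4] → v_max = 35/8
check: 35/8·(5/4+11/2) = 945/32 ✓

d=945/32 v_max=35/8 a_max=7/2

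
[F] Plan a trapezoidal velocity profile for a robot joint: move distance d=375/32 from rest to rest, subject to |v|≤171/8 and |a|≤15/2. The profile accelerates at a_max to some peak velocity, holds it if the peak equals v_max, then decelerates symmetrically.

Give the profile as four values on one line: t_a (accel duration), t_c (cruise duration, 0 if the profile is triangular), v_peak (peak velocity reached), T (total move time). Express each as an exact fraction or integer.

t_a=5/4 t_c=0 v_peak=75/8 T=5/2

v_max²/a_max = (171/8)²/(15/2) = 9747/160
375/32 < 9747/160 ⇒ no cruise
v_peak = √(375/32·15/2) = √(5625/64) = 75/8
t_a = (75/8)/(15/2) = 5/4; t_c = 0
T = 2·5/4 = 5/2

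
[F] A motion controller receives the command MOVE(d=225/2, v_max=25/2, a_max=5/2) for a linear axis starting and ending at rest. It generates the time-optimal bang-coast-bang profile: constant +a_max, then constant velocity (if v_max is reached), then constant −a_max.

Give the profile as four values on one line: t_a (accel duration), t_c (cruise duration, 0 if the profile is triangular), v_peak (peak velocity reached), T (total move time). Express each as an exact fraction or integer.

(v_max)²/a_max = (25/2)²/(5/2) = 125/2
225/2 ≥ 125/2 → trapezoidal
t_a = (25/2)/(5/2) = 5; v_peak = 25/2
d_cruise = 225/2 − 125/2 = 50; t_c = 50/(25/2) = 4
T = 2·5 + 4 = 14

t_a=5 t_c=4 v_peak=25/2 T=14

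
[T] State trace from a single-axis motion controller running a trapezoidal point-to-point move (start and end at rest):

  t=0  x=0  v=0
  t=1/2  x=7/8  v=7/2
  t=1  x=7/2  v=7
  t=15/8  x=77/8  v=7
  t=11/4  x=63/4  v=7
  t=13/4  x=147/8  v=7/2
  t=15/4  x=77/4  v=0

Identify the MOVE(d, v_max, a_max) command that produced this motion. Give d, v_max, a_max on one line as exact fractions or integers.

d=77/4 v_max=7 a_max=7

final state: t=15/4, x=77/4, v=0 → d = 77/4
a_max = (7/2−0)/(1/2−0) = 7
max v = 7 over t∈[1,11/4] → v_max = 7
check: 7·(1+7/4) = 77/4 ✓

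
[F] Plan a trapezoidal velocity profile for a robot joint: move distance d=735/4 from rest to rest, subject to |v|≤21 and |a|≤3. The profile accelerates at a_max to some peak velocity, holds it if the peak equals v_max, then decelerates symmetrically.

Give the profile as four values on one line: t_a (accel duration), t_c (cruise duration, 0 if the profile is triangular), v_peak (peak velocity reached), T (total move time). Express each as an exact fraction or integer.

vₘ²/aₘ = 21²/3 = 147
735/4 ≥ 147 ⇒ cruise phase
t_a = 21/3 = 7; v_peak = 21
d_cruise = 735/4 − 147 = 147/4; t_c = (147/4)/21 = 7/4
T = 2·7 + 7/4 = 63/4

t_a=7 t_c=7/4 v_peak=21 T=63/4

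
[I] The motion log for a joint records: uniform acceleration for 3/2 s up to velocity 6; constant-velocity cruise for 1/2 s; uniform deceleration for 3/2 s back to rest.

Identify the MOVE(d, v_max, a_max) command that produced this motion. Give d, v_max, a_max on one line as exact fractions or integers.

a_max = 6/(3/2) = 4
d_a = ½·6·3/2 = 9/2; d_c = 6·1/2 = 3
d = 2·9/2 + 3 = 12
t_c = 1/2 > 0 ⇒ limit active, v_max = 6

d=12 v_max=6 a_max=4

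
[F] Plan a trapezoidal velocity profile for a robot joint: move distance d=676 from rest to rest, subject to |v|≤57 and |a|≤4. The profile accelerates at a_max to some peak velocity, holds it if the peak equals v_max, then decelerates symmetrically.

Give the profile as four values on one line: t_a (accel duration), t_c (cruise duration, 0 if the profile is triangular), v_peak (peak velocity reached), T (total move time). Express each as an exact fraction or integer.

(v_max)²/a_max = 57²/4 = 3249/4
676 < 3249/4 ⇒ no cruise
v_peak = √(676·4) = √2704 = 52
t_a = 52/4 = 13; t_c = 0
T = 2·13 = 26

t_a=13 t_c=0 v_peak=52 T=26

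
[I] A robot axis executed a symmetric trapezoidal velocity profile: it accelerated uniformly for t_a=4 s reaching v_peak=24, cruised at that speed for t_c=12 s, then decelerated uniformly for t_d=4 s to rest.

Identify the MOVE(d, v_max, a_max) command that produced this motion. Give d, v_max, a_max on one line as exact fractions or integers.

d=384 v_max=24 a_max=6

a_max = 24/4 = 6
d_a = ½·24·4 = 48; d_c = 24·12 = 288
d = 2·48 + 288 = 384
t_c = 12 > 0 → v_max = v_peak = 24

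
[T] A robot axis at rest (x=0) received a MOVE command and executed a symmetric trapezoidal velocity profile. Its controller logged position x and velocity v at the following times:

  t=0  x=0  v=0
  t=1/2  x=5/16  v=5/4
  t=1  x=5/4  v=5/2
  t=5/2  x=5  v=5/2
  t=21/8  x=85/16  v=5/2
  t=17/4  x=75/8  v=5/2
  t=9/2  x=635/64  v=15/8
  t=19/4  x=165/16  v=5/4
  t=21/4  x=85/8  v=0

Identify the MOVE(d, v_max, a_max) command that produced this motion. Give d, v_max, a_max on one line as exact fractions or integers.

d=85/8 v_max=5/2 a_max=5/2

final state: t=21/4, x=85/8, v=0 → d = 85/8
a_max = (5/4−0)/(1/2−0) = 5/2
max v = 5/2 over t∈[1,17/4] → v_max = 5/2
check: 5/2·(1+13/4) = 85/8 ✓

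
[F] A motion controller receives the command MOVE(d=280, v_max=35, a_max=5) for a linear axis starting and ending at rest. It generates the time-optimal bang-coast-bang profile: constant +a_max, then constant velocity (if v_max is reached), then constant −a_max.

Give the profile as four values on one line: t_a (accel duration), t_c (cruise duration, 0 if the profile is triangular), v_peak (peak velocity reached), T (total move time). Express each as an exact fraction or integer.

t_a=7 t_c=1 v_peak=35 T=15

vₘ²/aₘ = 35²/5 = 245
280 ≥ 245 ⇒ cruise phase
t_a = 35/5 = 7; v_peak = 35
d_cruise = 280 − 245 = 35; t_c = 35/35 = 1
T = 2·7 + 1 = 15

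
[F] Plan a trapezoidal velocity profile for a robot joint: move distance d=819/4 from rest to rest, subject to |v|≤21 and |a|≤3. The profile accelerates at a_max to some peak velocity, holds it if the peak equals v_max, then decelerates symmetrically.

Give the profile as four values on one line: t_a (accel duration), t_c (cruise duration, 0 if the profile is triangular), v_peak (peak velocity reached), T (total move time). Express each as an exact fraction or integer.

(v_max)²/a_max = 21²/3 = 147
819/4 ≥ 147 → trapezoidal
t_a = 21/3 = 7; v_peak = 21
d_cruise = 819/4 − 147 = 231/4; t_c = (231/4)/21 = 11/4
T = 2·7 + 11/4 = 67/4

t_a=7 t_c=11/4 v_peak=21 T=67/4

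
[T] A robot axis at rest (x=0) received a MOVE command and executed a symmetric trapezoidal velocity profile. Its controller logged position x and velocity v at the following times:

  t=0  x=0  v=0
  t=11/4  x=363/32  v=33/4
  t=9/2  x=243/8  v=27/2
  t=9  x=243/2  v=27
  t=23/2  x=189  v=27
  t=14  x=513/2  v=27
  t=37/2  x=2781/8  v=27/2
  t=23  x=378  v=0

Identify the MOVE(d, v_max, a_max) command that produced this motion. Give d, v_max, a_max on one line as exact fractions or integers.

final state: t=23, x=378, v=0 → d = 378
a_max = (33/4−0)/(11/4−0) = 3
max v = 27 over t∈[9,14] → v_max = 27
check: 27·(9+5) = 378 ✓

d=378 v_max=27 a_max=3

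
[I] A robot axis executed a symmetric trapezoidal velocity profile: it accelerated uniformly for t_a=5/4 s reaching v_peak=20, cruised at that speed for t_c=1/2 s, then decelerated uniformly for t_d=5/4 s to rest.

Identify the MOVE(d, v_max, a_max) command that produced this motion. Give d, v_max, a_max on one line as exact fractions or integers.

a_max = 20/(5/4) = 16
d_a = ½·20·5/4 = 25/2; d_c = 20·1/2 = 10
d = 2·25/2 + 10 = 35
t_c = 1/2 > 0 so v_max = 20

d=35 v_max=20 a_max=16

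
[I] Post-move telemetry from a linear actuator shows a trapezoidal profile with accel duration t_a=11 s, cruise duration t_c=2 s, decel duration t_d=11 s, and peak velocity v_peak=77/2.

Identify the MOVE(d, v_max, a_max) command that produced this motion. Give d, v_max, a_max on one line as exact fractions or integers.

d=1001/2 v_max=77/2 a_max=7/2

a_max = (77/2)/11 = 7/2
d_a = ½·77/2·11 = 847/4; d_c = 77/2·2 = 77
d = 2·847/4 + 77 = 1001/2
t_c = 2 > 0 → v_max = v_peak = 77/2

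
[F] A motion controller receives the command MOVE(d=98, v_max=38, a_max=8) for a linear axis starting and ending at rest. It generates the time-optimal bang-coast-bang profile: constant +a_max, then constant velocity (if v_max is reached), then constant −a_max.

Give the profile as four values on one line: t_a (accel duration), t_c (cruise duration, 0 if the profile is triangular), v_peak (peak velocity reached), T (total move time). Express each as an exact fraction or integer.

v_max²/a_max = 38²/8 = 361/2
98 < 361/2 → triangular
v_peak = √(98·8) = √784 = 28
t_a = 28/8 = 7/2; t_c = 0
T = 2·7/2 = 7

t_a=7/2 t_c=0 v_peak=28 T=7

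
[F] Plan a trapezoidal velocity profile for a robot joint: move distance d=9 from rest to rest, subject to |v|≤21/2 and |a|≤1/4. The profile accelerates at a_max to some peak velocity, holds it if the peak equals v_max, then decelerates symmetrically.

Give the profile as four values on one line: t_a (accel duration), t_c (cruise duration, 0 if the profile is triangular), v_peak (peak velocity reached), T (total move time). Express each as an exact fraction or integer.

t_a=6 t_c=0 v_peak=3/2 T=12

(v_max)²/a_max = (21/2)²/(1/4) = 441
9 < 441 ⇒ no cruise
v_peak = √(9·1/4) = √(9/4) = 3/2
t_a = (3/2)/(1/4) = 6; t_c = 0
T = 2·6 = 12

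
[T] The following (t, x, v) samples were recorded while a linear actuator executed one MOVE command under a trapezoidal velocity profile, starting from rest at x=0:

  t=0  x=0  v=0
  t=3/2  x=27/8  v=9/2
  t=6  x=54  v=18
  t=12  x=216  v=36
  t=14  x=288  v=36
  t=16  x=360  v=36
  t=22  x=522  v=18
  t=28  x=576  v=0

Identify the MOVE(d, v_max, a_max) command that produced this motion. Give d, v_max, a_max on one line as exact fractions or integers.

d=576 v_max=36 a_max=3

final state: t=28, x=576, v=0 → d = 576
a_max = (9/2−0)/(3/2−0) = 3
max v = 36 over t∈[12,16] → v_max = 36
check: 36·(12+4) = 576 ✓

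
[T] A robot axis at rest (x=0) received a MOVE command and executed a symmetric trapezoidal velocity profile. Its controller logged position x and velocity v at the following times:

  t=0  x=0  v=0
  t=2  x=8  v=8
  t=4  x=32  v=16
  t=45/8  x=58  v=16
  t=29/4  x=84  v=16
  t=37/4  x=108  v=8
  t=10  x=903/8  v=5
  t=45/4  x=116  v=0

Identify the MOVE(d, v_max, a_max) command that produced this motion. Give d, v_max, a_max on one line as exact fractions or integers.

final state: t=45/4, x=116, v=0 → d = 116
a_max = (8−0)/(2−0) = 4
max v = 16 over t∈[4,29/4] → v_max = 16
check: 16·(4+13/4) = 116 ✓

d=116 v_max=16 a_max=4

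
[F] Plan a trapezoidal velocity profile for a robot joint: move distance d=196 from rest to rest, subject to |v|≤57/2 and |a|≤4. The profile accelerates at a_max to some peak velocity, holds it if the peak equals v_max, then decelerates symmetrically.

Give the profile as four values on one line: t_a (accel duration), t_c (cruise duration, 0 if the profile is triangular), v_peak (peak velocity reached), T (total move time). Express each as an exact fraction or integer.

t_a=7 t_c=0 v_peak=28 T=14

v_max²/a_max = (57/2)²/4 = 3249/16
196 < 3249/16 ⇒ no cruise
v_peak = √(196·4) = √784 = 28
t_a = 28/4 = 7; t_c = 0
T = 2·7 = 14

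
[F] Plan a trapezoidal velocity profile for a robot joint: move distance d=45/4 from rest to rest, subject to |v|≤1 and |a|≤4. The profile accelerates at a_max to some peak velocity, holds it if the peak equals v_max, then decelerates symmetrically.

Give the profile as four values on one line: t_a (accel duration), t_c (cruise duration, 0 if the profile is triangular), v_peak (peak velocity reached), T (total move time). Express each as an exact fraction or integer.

t_a=1/4 t_c=11 v_peak=1 T=23/2

(v_max)²/a_max = 1²/4 = 1/4
45/4 ≥ 1/4 so v_max reached
t_a = 1/4; v_peak = 1
d_cruise = 45/4 − 1/4 = 11; t_c = 11/1 = 11
T = 2·1/4 + 11 = 23/2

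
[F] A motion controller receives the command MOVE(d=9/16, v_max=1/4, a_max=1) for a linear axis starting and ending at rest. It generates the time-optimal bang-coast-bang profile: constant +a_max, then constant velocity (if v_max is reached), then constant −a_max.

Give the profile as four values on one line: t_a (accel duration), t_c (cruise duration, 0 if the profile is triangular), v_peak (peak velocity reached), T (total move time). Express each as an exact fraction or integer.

t_a=1/4 t_c=2 v_peak=1/4 T=5/2

(v_max)²/a_max = (1/4)²/1 = 1/16
9/16 ≥ 1/16 → trapezoidal
t_a = (1/4)/1 = 1/4; v_peak = 1/4
d_cruise = 9/16 − 1/16 = 1/2; t_c = (1/2)/(1/4) = 2
T = 2·1/4 + 2 = 5/2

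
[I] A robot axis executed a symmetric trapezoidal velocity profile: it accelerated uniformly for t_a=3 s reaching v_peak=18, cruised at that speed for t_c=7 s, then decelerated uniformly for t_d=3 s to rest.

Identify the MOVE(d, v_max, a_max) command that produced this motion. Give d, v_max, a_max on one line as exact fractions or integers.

d=180 v_max=18 a_max=6

a_max = 18/3 = 6
d_a = ½·18·3 = 27; d_c = 18·7 = 126
d = 2·27 + 126 = 180
t_c = 7 > 0 so v_max = 18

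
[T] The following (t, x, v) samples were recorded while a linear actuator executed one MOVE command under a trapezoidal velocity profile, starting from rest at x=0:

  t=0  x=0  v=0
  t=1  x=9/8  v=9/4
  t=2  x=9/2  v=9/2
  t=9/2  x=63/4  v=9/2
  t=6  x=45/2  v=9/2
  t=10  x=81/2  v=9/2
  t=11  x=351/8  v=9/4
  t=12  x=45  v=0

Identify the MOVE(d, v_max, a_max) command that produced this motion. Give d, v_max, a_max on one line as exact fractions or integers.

final state: t=12, x=45, v=0 → d = 45
a_max = (9/4−0)/(1−0) = 9/4
max v = 9/2 over t∈[2,10] → v_max = 9/2
check: 9/2·(2+8) = 45 ✓

d=45 v_max=9/2 a_max=9/4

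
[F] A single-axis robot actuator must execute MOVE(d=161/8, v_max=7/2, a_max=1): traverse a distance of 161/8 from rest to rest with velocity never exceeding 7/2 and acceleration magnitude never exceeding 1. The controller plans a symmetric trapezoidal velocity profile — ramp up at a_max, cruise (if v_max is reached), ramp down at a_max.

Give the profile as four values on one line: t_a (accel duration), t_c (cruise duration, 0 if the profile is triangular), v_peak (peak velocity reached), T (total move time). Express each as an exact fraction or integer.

t_a=7/2 t_c=9/4 v_peak=7/2 T=37/4

(v_max)²/a_max = (7/2)²/1 = 49/4
161/8 ≥ 49/4 so v_max reached
t_a = (7/2)/1 = 7/2; v_peak = 7/2
d_cruise = 161/8 − 49/4 = 63/8; t_c = (63/8)/(7/2) = 9/4
T = 2·7/2 + 9/4 = 37/4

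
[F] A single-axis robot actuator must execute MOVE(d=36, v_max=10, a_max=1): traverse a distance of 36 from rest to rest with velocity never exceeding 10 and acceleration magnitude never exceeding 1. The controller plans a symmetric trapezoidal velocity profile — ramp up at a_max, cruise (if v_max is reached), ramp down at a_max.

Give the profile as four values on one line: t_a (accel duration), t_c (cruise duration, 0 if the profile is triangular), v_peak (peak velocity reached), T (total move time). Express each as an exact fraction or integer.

vₘ²/aₘ = 10²/1 = 100
36 < 100 → triangular
v_peak = √(36·1) = √36 = 6
t_a = 6/1 = 6; t_c = 0
T = 2·6 = 12

t_a=6 t_c=0 v_peak=6 T=12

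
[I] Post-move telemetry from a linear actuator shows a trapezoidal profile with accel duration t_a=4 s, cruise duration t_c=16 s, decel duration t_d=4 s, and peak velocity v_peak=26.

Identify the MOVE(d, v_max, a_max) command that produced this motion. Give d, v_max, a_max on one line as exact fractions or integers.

d=520 v_max=26 a_max=13/2

a_max = 26/4 = 13/2
d_a = ½·26·4 = 52; d_c = 26·16 = 416
d = 2·52 + 416 = 520
t_c = 16 > 0 so v_max = 26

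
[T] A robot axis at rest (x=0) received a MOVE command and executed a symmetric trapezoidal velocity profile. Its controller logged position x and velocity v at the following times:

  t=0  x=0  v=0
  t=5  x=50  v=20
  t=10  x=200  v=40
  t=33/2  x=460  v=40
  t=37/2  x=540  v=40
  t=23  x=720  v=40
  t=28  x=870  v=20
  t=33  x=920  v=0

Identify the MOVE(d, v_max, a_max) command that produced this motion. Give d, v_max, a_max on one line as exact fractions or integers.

final state: t=33, x=920, v=0 → d = 920
a_max = (20−0)/(5−0) = 4
max v = 40 over t∈[10,23] → v_max = 40
check: 40·(10+13) = 920 ✓

d=920 v_max=40 a_max=4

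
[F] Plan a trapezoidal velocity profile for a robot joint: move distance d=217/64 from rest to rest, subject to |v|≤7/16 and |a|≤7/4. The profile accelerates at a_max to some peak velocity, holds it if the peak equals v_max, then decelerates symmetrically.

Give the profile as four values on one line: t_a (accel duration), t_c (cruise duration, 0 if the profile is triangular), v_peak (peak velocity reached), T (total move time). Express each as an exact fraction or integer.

(v_max)²/a_max = (7/16)²/(7/4) = 7/64
217/64 ≥ 7/64 ⇒ cruise phase
t_a = (7/16)/(7/4) = 1/4; v_peak = 7/16
d_cruise = 217/64 − 7/64 = 105/32; t_c = (105/32)/(7/16) = 15/2
T = 2·1/4 + 15/2 = 8

t_a=1/4 t_c=15/2 v_peak=7/16 T=8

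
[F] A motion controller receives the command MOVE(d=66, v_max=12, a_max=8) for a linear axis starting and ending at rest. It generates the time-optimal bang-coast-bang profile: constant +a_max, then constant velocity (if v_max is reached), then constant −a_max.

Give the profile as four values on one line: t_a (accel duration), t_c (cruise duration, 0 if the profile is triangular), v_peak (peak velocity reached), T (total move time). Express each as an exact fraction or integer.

t_a=3/2 t_c=4 v_peak=12 T=7

v_max²/a_max = 12²/8 = 18
66 ≥ 18 → trapezoidal
t_a = 12/8 = 3/2; v_peak = 12
d_cruise = 66 − 18 = 48; t_c = 48/12 = 4
T = 2·3/2 + 4 = 7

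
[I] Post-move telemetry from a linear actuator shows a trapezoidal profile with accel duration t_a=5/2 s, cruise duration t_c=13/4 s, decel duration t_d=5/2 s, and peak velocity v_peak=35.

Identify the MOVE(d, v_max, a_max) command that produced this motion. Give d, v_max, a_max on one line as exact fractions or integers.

a_max = 35/(5/2) = 14
d_a = ½·35·5/2 = 175/4; d_c = 35·13/4 = 455/4
d = 2·175/4 + 455/4 = 805/4
t_c = 13/4 > 0 so v_max = 35

d=805/4 v_max=35 a_max=14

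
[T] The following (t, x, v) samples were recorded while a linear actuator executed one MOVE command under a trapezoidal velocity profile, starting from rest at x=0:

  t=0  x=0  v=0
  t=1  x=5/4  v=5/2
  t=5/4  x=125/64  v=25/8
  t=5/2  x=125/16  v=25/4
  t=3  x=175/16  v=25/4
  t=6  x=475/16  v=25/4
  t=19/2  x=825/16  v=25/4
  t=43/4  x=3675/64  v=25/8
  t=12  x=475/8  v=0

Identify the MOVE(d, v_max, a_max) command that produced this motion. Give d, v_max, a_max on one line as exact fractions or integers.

d=475/8 v_max=25/4 a_max=5/2

final state: t=12, x=475/8, v=0 → d = 475/8
a_max = (5/2−0)/(1−0) = 5/2
max v = 25/4 over t∈[5/2,19/2] → v_max = 25/4
check: 25/4·(5/2+7) = 475/8 ✓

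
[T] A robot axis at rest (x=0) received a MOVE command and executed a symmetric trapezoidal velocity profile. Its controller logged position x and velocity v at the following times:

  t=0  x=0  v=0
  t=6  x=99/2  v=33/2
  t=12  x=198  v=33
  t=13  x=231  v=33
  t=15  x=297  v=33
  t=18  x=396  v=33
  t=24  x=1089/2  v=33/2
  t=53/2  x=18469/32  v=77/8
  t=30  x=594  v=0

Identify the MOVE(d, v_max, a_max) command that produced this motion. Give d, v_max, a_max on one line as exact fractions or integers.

d=594 v_max=33 a_max=11/4

final state: t=30, x=594, v=0 → d = 594
a_max = (33/2−0)/(6−0) = 11/4
max v = 33 over t∈[12,18] → v_max = 33
check: 33·(12+6) = 594 ✓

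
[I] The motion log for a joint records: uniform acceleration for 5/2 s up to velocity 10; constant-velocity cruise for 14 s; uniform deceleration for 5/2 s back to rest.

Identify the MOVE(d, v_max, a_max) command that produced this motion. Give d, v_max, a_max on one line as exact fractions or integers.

a_max = 10/(5/2) = 4
d_a = ½·10·5/2 = 25/2; d_c = 10·14 = 140
d = 2·25/2 + 140 = 165
t_c = 14 > 0 → v_max = v_peak = 10

d=165 v_max=10 a_max=4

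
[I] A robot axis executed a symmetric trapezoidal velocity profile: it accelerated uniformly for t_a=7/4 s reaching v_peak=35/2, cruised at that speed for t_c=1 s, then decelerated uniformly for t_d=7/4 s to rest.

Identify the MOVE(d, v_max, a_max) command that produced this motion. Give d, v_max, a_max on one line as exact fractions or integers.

d=385/8 v_max=35/2 a_max=10

a_max = (35/2)/(7/4) = 10
d_a = ½·35/2·7/4 = 245/16; d_c = 35/2·1 = 35/2
d = 2·245/16 + 35/2 = 385/8
t_c = 1 > 0 → v_max = v_peak = 35/2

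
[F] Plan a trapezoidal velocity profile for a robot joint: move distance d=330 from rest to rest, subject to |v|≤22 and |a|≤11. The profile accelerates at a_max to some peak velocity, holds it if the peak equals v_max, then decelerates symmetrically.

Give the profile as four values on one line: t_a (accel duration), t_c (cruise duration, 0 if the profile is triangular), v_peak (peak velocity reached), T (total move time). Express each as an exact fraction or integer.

t_a=2 t_c=13 v_peak=22 T=17

v_max²/a_max = 22²/11 = 44
330 ≥ 44 ⇒ cruise phase
t_a = 22/11 = 2; v_peak = 22
d_cruise = 330 − 44 = 286; t_c = 286/22 = 13
T = 2·2 + 13 = 17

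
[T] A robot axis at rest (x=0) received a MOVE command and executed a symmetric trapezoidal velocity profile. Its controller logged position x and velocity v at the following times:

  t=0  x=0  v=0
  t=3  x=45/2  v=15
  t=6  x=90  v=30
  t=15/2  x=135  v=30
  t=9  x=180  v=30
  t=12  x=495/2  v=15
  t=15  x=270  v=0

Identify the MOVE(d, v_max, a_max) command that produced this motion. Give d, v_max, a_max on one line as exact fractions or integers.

d=270 v_max=30 a_max=5

final state: t=15, x=270, v=0 → d = 270
a_max = (15−0)/(3−0) = 5
max v = 30 over t∈[6,9] → v_max = 30
check: 30·(6+3) = 270 ✓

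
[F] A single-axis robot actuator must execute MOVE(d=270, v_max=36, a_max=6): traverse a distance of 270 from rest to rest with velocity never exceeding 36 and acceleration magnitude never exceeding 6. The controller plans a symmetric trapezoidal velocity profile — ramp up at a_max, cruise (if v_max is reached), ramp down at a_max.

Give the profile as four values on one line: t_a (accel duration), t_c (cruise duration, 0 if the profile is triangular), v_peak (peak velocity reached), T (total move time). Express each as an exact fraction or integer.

v_max²/a_max = 36²/6 = 216
270 ≥ 216 so v_max reached
t_a = 36/6 = 6; v_peak = 36
d_cruise = 270 − 216 = 54; t_c = 54/36 = 3/2
T = 2·6 + 3/2 = 27/2

t_a=6 t_c=3/2 v_peak=36 T=27/2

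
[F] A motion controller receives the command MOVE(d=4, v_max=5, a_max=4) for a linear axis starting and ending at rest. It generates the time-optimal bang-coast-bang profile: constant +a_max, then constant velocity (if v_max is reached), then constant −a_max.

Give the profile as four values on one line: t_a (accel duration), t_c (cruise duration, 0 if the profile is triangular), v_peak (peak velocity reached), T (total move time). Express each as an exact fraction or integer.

v_max²/a_max = 5²/4 = 25/4
4 < 25/4 → triangular
v_peak = √(4·4) = √16 = 4
t_a = 4/4 = 1; t_c = 0
T = 2·1 = 2

t_a=1 t_c=0 v_peak=4 T=2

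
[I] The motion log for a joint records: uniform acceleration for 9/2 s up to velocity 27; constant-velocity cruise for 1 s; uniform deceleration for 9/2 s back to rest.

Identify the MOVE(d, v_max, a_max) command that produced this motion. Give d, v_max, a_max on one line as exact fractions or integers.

a_max = 27/(9/2) = 6
d_a = ½·27·9/2 = 243/4; d_c = 27·1 = 27
d = 2·243/4 + 27 = 297/2
t_c = 1 > 0 ⇒ limit active, v_max = 27

d=297/2 v_max=27 a_max=6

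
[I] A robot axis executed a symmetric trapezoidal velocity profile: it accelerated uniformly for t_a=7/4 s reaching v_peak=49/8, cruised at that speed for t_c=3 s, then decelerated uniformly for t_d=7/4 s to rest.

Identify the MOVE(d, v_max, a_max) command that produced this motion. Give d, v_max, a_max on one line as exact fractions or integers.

a_max = (49/8)/(7/4) = 7/2
d_a = ½·49/8·7/4 = 343/64; d_c = 49/8·3 = 147/8
d = 2·343/64 + 147/8 = 931/32
t_c = 3 > 0 ⇒ limit active, v_max = 49/8

d=931/32 v_max=49/8 a_max=7/2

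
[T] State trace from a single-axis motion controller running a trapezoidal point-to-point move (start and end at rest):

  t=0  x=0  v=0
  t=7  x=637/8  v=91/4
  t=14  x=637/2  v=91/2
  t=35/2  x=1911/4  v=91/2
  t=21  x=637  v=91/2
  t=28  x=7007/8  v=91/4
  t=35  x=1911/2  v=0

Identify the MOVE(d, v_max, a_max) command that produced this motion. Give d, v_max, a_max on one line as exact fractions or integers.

d=1911/2 v_max=91/2 a_max=13/4

final state: t=35, x=1911/2, v=0 → d = 1911/2
a_max = (91/4−0)/(7−0) = 13/4
max v = 91/2 over t∈[14,21] → v_max = 91/2
check: 91/2·(14+7) = 1911/2 ✓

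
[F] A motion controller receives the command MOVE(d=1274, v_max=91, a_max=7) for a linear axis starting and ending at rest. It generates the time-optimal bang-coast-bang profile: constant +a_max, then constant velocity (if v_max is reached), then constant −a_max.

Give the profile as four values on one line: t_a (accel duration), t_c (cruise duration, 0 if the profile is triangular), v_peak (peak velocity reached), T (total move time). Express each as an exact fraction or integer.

t_a=13 t_c=1 v_peak=91 T=27

vₘ²/aₘ = 91²/7 = 1183
1274 ≥ 1183 so v_max reached
t_a = 91/7 = 13; v_peak = 91
d_cruise = 1274 − 1183 = 91; t_c = 91/91 = 1
T = 2·13 + 1 = 27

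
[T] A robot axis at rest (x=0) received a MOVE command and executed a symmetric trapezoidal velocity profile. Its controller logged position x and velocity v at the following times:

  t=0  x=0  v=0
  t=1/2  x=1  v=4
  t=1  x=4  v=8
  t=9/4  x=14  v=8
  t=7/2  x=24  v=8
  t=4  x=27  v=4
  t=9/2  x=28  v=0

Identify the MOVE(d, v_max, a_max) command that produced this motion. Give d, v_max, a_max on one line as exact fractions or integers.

final state: t=9/2, x=28, v=0 → d = 28
a_max = (4−0)/(1/2−0) = 8
max v = 8 over t∈[1,7/2] → v_max = 8
check: 8·(1+5/2) = 28 ✓

d=28 v_max=8 a_max=8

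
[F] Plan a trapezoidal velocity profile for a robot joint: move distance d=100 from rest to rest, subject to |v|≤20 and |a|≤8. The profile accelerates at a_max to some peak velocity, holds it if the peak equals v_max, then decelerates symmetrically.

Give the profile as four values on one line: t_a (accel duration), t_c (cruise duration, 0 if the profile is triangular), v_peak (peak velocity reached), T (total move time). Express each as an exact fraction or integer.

vₘ²/aₘ = 20²/8 = 50
100 ≥ 50 ⇒ cruise phase
t_a = 20/8 = 5/2; v_peak = 20
d_cruise = 100 − 50 = 50; t_c = 50/20 = 5/2
T = 2·5/2 + 5/2 = 15/2

t_a=5/2 t_c=5/2 v_peak=20 T=15/2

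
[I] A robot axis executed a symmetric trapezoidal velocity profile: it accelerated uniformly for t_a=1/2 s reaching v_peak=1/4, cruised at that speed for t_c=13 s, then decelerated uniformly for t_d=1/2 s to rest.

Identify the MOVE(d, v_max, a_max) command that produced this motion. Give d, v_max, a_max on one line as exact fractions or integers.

d=27/8 v_max=1/4 a_max=1/2

a_max = (1/4)/(1/2) = 1/2
d_a = ½·1/4·1/2 = 1/16; d_c = 1/4·13 = 13/4
d = 2·1/16 + 13/4 = 27/8
t_c = 13 > 0 → v_max = v_peak = 1/4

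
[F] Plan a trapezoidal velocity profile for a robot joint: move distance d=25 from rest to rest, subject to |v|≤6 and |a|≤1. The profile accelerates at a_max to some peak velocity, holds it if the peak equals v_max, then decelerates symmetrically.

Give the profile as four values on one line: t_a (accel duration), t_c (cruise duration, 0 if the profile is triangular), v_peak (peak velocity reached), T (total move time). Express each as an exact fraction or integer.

(v_max)²/a_max = 6²/1 = 36
25 < 36 → triangular
v_peak = √(25·1) = √25 = 5
t_a = 5/1 = 5; t_c = 0
T = 2·5 = 10

t_a=5 t_c=0 v_peak=5 T=10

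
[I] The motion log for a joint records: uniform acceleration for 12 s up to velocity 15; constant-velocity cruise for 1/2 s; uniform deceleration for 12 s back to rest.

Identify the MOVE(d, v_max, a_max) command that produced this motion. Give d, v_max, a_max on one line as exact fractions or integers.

d=375/2 v_max=15 a_max=5/4

a_max = 15/12 = 5/4
d_a = ½·15·12 = 90; d_c = 15·1/2 = 15/2
d = 2·90 + 15/2 = 375/2
t_c = 1/2 > 0 so v_max = 15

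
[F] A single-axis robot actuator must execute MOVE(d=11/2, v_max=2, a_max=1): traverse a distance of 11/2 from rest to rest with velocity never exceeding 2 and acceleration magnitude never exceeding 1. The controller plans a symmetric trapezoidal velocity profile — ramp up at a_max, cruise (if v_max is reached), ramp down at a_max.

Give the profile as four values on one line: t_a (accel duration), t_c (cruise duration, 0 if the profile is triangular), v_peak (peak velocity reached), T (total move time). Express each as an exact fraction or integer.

(v_max)²/a_max = 2²/1 = 4
11/2 ≥ 4 ⇒ cruise phase
t_a = 2/1 = 2; v_peak = 2
d_cruise = 11/2 − 4 = 3/2; t_c = (3/2)/2 = 3/4
T = 2·2 + 3/4 = 19/4

t_a=2 t_c=3/4 v_peak=2 T=19/4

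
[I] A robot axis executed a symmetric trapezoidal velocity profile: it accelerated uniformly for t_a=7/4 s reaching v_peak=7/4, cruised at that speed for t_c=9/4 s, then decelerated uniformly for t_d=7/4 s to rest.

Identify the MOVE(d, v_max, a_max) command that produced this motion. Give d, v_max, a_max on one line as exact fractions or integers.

d=7 v_max=7/4 a_max=1

a_max = (7/4)/(7/4) = 1
d_a = ½·7/4·7/4 = 49/32; d_c = 7/4·9/4 = 63/16
d = 2·49/32 + 63/16 = 7
t_c = 9/4 > 0 → v_max = v_peak = 7/4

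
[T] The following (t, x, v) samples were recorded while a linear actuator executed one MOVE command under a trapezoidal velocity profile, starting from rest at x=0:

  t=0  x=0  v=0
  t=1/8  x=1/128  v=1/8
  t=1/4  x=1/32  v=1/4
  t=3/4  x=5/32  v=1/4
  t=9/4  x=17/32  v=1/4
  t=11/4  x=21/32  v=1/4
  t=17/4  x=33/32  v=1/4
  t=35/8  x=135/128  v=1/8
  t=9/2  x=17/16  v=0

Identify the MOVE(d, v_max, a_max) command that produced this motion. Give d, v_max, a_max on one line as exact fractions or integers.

d=17/16 v_max=1/4 a_max=1

final state: t=9/2, x=17/16, v=0 → d = 17/16
a_max = (1/8−0)/(1/8−0) = 1
max v = 1/4 over t∈[1/4,17/4] → v_max = 1/4
check: 1/4·(1/4+4) = 17/16 ✓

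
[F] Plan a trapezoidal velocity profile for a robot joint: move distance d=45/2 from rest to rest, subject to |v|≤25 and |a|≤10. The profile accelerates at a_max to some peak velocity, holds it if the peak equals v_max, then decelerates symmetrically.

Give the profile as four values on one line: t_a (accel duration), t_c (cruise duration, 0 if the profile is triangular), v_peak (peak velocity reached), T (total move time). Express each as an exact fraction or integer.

t_a=3/2 t_c=0 v_peak=15 T=3

vₘ²/aₘ = 25²/10 = 125/2
45/2 < 125/2 so t_c = 0
v_peak = √(45/2·10) = √225 = 15
t_a = 15/10 = 3/2; t_c = 0
T = 2·3/2 = 3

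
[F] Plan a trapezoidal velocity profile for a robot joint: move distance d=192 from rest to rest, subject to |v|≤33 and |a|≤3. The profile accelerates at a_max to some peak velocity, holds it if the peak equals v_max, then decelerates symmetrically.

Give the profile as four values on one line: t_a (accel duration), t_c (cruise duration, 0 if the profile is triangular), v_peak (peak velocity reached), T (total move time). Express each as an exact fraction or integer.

t_a=8 t_c=0 v_peak=24 T=16

vₘ²/aₘ = 33²/3 = 363
192 < 363 ⇒ no cruise
v_peak = √(192·3) = √576 = 24
t_a = 24/3 = 8; t_c = 0
T = 2·8 = 16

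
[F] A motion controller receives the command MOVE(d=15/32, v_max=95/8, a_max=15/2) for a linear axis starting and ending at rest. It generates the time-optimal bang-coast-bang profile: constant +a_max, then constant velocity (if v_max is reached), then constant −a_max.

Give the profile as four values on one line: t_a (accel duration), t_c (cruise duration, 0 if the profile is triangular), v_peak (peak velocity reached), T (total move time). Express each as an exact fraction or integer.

v_max²/a_max = (95/8)²/(15/2) = 1805/96
15/32 < 1805/96 → triangular
v_peak = √(15/32·15/2) = √(225/64) = 15/8
t_a = (15/8)/(15/2) = 1/4; t_c = 0
T = 2·1/4 = 1/2

t_a=1/4 t_c=0 v_peak=15/8 T=1/2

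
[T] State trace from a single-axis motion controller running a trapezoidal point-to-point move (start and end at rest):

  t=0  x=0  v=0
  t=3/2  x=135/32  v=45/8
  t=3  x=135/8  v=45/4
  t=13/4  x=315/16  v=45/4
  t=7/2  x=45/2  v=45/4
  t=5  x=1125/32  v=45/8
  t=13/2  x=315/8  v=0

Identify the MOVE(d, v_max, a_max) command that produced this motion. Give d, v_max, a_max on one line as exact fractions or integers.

d=315/8 v_max=45/4 a_max=15/4

final state: t=13/2, x=315/8, v=0 → d = 315/8
a_max = (45/8−0)/(3/2−0) = 15/4
max v = 45/4 over t∈[3,7/2] → v_max = 45/4
check: 45/4·(3+1/2) = 315/8 ✓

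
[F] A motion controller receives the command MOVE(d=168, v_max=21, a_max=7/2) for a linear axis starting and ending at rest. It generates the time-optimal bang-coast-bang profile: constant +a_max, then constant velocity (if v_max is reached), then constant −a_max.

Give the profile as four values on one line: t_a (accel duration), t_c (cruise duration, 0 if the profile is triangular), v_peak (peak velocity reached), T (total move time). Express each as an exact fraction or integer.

t_a=6 t_c=2 v_peak=21 T=14

(v_max)²/a_max = 21²/(7/2) = 126
168 ≥ 126 ⇒ cruise phase
t_a = 21/(7/2) = 6; v_peak = 21
d_cruise = 168 − 126 = 42; t_c = 42/21 = 2
T = 2·6 + 2 = 14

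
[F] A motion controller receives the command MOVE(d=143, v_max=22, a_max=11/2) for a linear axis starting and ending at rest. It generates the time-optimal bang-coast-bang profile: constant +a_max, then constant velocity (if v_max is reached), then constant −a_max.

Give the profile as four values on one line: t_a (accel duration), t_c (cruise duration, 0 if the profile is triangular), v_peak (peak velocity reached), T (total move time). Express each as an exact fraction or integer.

t_a=4 t_c=5/2 v_peak=22 T=21/2

v_max²/a_max = 22²/(11/2) = 88
143 ≥ 88 → trapezoidal
t_a = 22/(11/2) = 4; v_peak = 22
d_cruise = 143 − 88 = 55; t_c = 55/22 = 5/2
T = 2·4 + 5/2 = 21/2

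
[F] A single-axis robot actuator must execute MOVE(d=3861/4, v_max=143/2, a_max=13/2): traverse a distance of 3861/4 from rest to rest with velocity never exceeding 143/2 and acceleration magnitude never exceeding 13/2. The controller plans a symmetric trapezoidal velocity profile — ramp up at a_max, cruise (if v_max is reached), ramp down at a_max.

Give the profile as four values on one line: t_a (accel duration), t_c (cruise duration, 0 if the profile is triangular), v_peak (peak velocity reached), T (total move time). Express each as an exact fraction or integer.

t_a=11 t_c=5/2 v_peak=143/2 T=49/2

v_max²/a_max = (143/2)²/(13/2) = 1573/2
3861/4 ≥ 1573/2 so v_max reached
t_a = (143/2)/(13/2) = 11; v_peak = 143/2
d_cruise = 3861/4 − 1573/2 = 715/4; t_c = (715/4)/(143/2) = 5/2
T = 2·11 + 5/2 = 49/2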